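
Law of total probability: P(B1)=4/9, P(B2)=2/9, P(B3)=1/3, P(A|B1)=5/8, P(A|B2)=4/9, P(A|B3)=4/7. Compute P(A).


P(A) = P(A|B1)P(B1) + P(A|B2)P(B2) + P(A|B3)P(B3)
= 5/8*4/9 + 4/9*2/9 + 4/7*1/3
= 5/18 + 8/81 + 4/21 = 643/1134

643/1134


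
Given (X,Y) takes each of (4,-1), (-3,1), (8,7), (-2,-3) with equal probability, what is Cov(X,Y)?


E[X]=7/4, E[Y]=1, E[XY]=55/4
Cov(X,Y) = E[XY] - E[X]E[Y] = 55/4 - 7/4*1 = 12

12


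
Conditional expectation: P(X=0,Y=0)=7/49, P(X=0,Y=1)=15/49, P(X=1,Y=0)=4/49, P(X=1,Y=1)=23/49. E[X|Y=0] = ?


P(Y=0) = 11/49
E[X|Y=0] = (0*7 + 1*4)/11 = 4/11

4/11


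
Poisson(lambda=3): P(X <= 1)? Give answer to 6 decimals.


P(X<=1) = e^(-3)*3^0/0! + e^(-3)*3^1/1!
≈ 0.0497870684 + 0.1493612051
= 0.1991482735
≈ 0.199148

0.199148


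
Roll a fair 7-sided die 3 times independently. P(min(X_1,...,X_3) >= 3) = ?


P(min >= 3) = P(all X_i >= 3) = (P(X_1 >= 3))^3
= (5/7)^3 = 125/343

125/343


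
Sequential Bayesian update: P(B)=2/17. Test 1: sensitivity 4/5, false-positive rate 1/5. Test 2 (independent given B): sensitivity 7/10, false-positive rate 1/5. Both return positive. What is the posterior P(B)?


After test 1: P(+) = 4/5*2/17 + 1/5*15/17 = 23/85
P(B|+) = (8/85)/(23/85) = 8/23
After test 2 (use post1 as new prior): P(+) = 7/10*8/23 + 1/5*15/23 = 43/115
P(B|+,+) = (28/115)/(43/115) = 28/43

28/43


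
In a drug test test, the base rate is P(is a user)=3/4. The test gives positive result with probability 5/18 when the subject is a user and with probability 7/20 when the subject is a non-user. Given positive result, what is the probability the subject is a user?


P(A) = P(A|B)P(B) + P(A|B')P(B') = 5/18*3/4 + 7/20*1/4 = 71/240
P(B|A) = P(A|B)P(B)/P(A) = (5/24)/(71/240) = 50/71

50/71


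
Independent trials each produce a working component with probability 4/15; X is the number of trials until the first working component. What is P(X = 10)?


P(X=10) = (1-p)^9 * p = (11/15)^9 * 4/15
= 2357947691/38443359375 * 4/15 = 9431790764/576650390625

9431790764/576650390625


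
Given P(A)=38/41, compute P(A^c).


P(A') = 1 - P(A) = 1 - 38/41 = 3/41

3/41


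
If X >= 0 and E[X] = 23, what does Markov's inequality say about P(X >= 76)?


Markov: P(X >= a) <= E[X]/a
P(X >= 76) <= 23/76

23/76


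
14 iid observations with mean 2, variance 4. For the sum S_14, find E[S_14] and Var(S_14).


E[S_n] = n*mu = 14*2 = 28
Var(S_n) = n*sigma^2 = 14*4 = 56

E[S_14]=28, Var(S_14)=56


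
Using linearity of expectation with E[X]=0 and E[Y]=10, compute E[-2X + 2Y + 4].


E[-2X + 2Y + 4] = -2*E[X] + 2*E[Y] + 4
= (-2)*(0) + (2)*(10) + (4)
= 0 + 20 + 4 = 24

24


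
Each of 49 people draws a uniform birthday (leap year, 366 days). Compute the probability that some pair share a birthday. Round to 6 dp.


P(all different) = prod((366-i)/366 for i=0..48) = 0.034553
P(at least one match) = 1 - 0.034553 = 0.965447

0.965447


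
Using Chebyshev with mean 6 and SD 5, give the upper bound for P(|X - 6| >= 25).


k = 25/5 = 5
Chebyshev: P(|X-mu| >= k*sigma) <= 1/k^2 = 1/5^2 = 1/25

1/25


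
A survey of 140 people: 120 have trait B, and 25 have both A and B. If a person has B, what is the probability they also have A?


P(A|B) = P(A∩B)/P(B) = (25/140)/(120/140) = 25/120 = 5/24

5/24


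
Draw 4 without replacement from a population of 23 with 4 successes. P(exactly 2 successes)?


P(X=2) = C(4,2)*C(19,2) / C(23,4)
= 6*171 / 8855
= 1026/8855

1026/8855


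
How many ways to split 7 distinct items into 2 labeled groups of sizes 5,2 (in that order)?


7! = 5040
Denominator: 5!=120 * 2!=2
Coefficient = 5040 / 240 = 21

21


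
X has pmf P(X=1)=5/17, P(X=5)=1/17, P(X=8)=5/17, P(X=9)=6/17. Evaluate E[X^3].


E[X^3] = sum(x^3 * P(x))
= 1*5/17 + 125*1/17 + 512*5/17 + 729*6/17
= 7064/17

7064/17


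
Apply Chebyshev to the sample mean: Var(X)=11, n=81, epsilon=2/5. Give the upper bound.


Var(Xbar) = Var(X)/n = 11/81
Chebyshev: P(|Xbar-mu| >= 2/5) <= Var(Xbar)/(2/5)^2 = (11/81)/(4/25) = 275/324

275/324


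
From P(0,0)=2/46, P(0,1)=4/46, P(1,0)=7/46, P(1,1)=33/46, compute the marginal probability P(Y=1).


P(Y=1) = P(0,1)+P(1,1) = 4/46 + 33/46 = 37/46

37/46


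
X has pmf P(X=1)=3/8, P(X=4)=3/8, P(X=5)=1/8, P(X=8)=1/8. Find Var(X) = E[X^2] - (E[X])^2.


E[X] = 7/2, E[X^2] = 35/2
Var(X) = E[X^2] - (E[X])^2 = 35/2 - (7/2)^2 = 21/4

21/4


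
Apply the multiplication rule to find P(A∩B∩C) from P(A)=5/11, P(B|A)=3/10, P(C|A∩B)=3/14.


P(A∩B∩C) = P(A) * P(B|A) * P(C|A∩B)
= 5/11 * 3/10 * 3/14
= 3/22 * 3/14 = 9/308

9/308


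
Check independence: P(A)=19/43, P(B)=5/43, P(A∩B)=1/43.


P(A)*P(B) = 19/43*5/43 = 95/1849
P(A∩B) = 1/43 != 95/1849, so not independent

No, A and B are not independent


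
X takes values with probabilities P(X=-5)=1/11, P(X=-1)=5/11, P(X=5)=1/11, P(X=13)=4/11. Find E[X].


E[X] = sum(x * P(x))
= -5*1/11 - 1*5/11 + 5*1/11 + 13*4/11
= 47/11

47/11


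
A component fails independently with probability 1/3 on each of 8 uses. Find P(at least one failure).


P(at least one) = 1 - P(none)
P(none) = (1 - 1/3)^8 = (2/3)^8 = 256/6561
P(at least one) = 1 - 256/6561 = 6305/6561

6305/6561


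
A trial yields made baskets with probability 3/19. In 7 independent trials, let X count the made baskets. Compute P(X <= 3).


P(X<=3) = P(X=0) + P(X=1) + P(X=2) + P(X=3)
= 268435456/893871739 + 352321536/893871739 + 198180864/893871739 + 61931520/893871739
= 880869376/893871739

880869376/893871739


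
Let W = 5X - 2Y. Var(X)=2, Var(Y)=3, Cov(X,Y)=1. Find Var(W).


Var(5X - 2Y) = 5^2*Var(X) + (-2)^2*Var(Y) + 2*5*(-2)*Cov(X,Y)
= 25*2 + 4*3 - 20*1
= 50 + 12 - 20 = 42

42


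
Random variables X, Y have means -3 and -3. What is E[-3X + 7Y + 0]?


E[-3X + 7Y + 0] = -3*E[X] + 7*E[Y] + 0
= (-3)*(-3) + (7)*(-3) + (0)
= 9 - 21 + 0 = -12

-12


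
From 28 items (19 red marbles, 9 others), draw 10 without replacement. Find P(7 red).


P(X=7) = C(19,7)*C(9,3) / C(28,10)
= 50388*84 / 13123110
= 4232592/13123110 = 408/1265

408/1265


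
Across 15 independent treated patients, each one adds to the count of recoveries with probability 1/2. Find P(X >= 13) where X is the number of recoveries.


P(X>=13) = P(X=13) + P(X=14) + P(X=15)
= 105/32768 + 15/32768 + 1/32768
= 121/32768

121/32768


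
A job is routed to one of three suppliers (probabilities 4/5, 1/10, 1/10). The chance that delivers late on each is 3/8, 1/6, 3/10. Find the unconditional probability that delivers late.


P(A) = P(A|B1)P(B1) + P(A|B2)P(B2) + P(A|B3)P(B3)
= 3/8*4/5 + 1/6*1/10 + 3/10*1/10
= 3/10 + 1/60 + 3/100 = 26/75

26/75


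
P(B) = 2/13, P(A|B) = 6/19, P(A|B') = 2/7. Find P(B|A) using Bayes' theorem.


P(A) = P(A|B)P(B) + P(A|B')P(B') = 6/19*2/13 + 2/7*11/13 = 502/1729
P(B|A) = P(A|B)P(B)/P(A) = (12/247)/(502/1729) = 42/251

42/251


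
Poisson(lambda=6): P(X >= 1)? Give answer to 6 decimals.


P(X>=1) = 1 - P(X<=0) = 1 - (e^(-6)*6^0/0!)
≈ 1 - 0.0024787522 = 0.9975212478
≈ 0.997521

0.997521


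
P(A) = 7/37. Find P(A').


P(A') = 1 - P(A) = 1 - 7/37 = 30/37

30/37


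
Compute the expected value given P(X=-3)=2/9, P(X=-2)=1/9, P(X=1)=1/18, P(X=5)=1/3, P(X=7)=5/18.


E[X] = sum(x * P(x))
= -3*2/9 - 2*1/9 + 1*1/18 + 5*1/3 + 7*5/18
= 25/9

25/9


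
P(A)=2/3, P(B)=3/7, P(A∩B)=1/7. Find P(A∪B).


P(A∪B) = P(A) + P(B) - P(A∩B)
= 2/3 + 3/7 - 1/7 = 20/21

20/21


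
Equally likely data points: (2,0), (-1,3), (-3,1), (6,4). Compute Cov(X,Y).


E[X]=1, E[Y]=2, E[XY]=9/2
Cov(X,Y) = E[XY] - E[X]E[Y] = 9/2 - 1*2 = 5/2

5/2


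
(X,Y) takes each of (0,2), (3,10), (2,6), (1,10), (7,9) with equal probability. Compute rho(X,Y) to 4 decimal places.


Cov(X,Y) = 3.7600, Var(X) = 5.8400, Var(Y) = 9.4400
rho = Cov/(sqrt(VarX)*sqrt(VarY)) = 0.5064

0.5064


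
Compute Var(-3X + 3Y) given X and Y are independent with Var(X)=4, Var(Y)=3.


Independence => Cov(X,Y)=0
Var(-3X + 3Y) = (-3)^2*Var(X) + 3^2*Var(Y)
= 9*4 + 9*3 = 63

63


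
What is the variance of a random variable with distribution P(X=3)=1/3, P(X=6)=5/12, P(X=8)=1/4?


E[X] = 11/2, E[X^2] = 34
Var(X) = E[X^2] - (E[X])^2 = 34 - (11/2)^2 = 15/4

15/4


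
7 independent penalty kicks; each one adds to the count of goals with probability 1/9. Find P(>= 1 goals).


P(at least one) = 1 - P(none)
P(none) = (1 - 1/9)^7 = (8/9)^7 = 2097152/4782969
P(at least one) = 1 - 2097152/4782969 = 2685817/4782969

2685817/4782969


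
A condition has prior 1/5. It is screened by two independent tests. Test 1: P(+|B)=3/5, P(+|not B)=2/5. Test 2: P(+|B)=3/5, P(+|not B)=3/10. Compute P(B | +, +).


After test 1: P(+) = 3/5*1/5 + 2/5*4/5 = 11/25
P(B|+) = (3/25)/(11/25) = 3/11
After test 2 (use post1 as new prior): P(+) = 3/5*3/11 + 3/10*8/11 = 21/55
P(B|+,+) = (9/55)/(21/55) = 3/7

3/7


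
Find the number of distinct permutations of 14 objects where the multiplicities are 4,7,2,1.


14! = 87178291200
Denominator: 4!=24 * 7!=5040 * 2!=2 * 1!=1
Coefficient = 87178291200 / 241920 = 360360

360360


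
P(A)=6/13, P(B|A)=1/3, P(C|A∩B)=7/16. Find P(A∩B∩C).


P(A∩B∩C) = P(A) * P(B|A) * P(C|A∩B)
= 6/13 * 1/3 * 7/16
= 2/13 * 7/16 = 7/104

7/104


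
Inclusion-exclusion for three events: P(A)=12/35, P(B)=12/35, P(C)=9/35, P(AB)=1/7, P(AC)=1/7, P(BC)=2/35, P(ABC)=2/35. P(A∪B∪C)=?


P(A∪B∪C) = P(A)+P(B)+P(C) - P(AB)-P(AC)-P(BC) + P(ABC)
= 12/35+12/35+9/35 - 1/7-1/7-2/35 + 2/35
= 23/35

23/35


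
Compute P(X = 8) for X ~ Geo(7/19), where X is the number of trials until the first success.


P(X=8) = (1-p)^7 * p = (12/19)^7 * 7/19
= 35831808/893871739 * 7/19 = 250822656/16983563041

250822656/16983563041


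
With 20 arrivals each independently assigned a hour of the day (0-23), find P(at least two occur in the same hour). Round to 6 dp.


P(all different) = prod((24-i)/24 for i=0..19) = 0.000006
P(at least one match) = 1 - 0.000006 = 0.999994

0.999994


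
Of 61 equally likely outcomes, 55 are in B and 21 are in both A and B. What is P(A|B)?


P(A|B) = P(A∩B)/P(B) = (21/61)/(55/61) = 21/55

21/55


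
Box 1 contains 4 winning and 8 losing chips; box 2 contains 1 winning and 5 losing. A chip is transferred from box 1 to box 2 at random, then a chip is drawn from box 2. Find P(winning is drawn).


P(transfer winning) = 4/12 = 1/3; P(transfer losing) = 2/3
If winning transferred: Urn II has 2 winning of 7, so P(winning|winning moved) = 2/7
If losing transferred: Urn II has 1 winning of 7, so P(winning|losing moved) = 1/7
By total probability: P(winning) = 1/3*2/7 + 2/3*1/7 = 4/21

4/21


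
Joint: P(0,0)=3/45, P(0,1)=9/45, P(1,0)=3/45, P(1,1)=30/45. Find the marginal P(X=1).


P(X=1) = P(1,0)+P(1,1) = 3/45 + 30/45 = 33/45 = 11/15

11/15


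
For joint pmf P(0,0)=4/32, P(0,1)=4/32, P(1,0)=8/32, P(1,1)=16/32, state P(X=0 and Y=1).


Read from table: P(X=0, Y=1) = 4/32 = 1/8

1/8


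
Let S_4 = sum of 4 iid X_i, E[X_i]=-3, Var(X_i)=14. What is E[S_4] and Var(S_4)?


E[S_n] = n*mu = 4*-3 = -12
Var(S_n) = n*sigma^2 = 4*14 = 56

E[S_4]=-12, Var(S_4)=56


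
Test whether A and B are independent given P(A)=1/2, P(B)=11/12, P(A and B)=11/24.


P(A)*P(B) = 1/2*11/12 = 11/24
P(A∩B) = 11/24, which equals P(A)P(B), so independent

Yes, A and B are independent


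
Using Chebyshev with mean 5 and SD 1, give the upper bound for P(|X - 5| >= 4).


k = 4/1 = 4
Chebyshev: P(|X-mu| >= k*sigma) <= 1/k^2 = 1/4^2 = 1/16

1/16


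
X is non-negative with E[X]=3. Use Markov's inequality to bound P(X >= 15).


Markov: P(X >= a) <= E[X]/a
P(X >= 15) <= 3/15 = 1/5

1/5


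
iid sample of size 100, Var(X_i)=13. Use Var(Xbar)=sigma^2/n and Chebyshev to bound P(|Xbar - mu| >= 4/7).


Var(Xbar) = Var(X)/n = 13/100
Chebyshev: P(|Xbar-mu| >= 4/7) <= Var(Xbar)/(4/7)^2 = (13/100)/(16/49) = 637/1600

637/1600


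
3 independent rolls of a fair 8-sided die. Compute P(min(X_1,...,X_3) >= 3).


P(min >= 3) = P(all X_i >= 3) = (P(X_1 >= 3))^3
= (6/8)^3 = (3/4)^3 = 27/64

27/64


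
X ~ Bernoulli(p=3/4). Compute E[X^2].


For Bernoulli: X in {0,1}
E[X^2] = 0^2*(1-3/4) + 1^2*3/4 = 3/4

3/4


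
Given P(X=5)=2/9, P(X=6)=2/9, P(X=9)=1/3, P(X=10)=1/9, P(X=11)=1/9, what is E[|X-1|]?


E[|X-1|] = sum(g(x)*P(x))
= 4*2/9 + 5*2/9 + 8*1/3 + 9*1/9 + 10*1/9
= 61/9

61/9


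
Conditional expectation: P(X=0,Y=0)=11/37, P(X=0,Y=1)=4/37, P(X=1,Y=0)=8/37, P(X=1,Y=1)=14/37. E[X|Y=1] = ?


P(Y=1) = 18/37
E[X|Y=1] = (0*4 + 1*14)/18 = 14/18 = 7/9

7/9


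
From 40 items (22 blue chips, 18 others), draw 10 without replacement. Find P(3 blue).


P(X=3) = C(22,3)*C(18,7) / C(40,10)
= 1540*31824 / 847660528
= 49008960/847660528 = 1260/21793

1260/21793


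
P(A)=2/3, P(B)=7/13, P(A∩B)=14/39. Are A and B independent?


P(A)*P(B) = 2/3*7/13 = 14/39
P(A∩B) = 14/39, which equals P(A)P(B), so independent

Yes, A and B are independent


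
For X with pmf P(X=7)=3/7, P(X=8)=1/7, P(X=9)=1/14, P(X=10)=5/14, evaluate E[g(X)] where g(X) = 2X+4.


E[2X+4] = sum(g(x)*P(x))
= 18*3/7 + 20*1/7 + 22*1/14 + 24*5/14
= 145/7

145/7


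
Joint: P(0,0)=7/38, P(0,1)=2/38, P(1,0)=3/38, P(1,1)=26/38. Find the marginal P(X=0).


P(X=0) = P(0,0)+P(0,1) = 7/38 + 2/38 = 9/38

9/38


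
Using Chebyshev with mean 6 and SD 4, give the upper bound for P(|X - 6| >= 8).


k = 8/4 = 2
Chebyshev: P(|X-mu| >= k*sigma) <= 1/k^2 = 1/2^2 = 1/4

1/4


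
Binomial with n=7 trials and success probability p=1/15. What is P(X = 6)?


P(X=6) = C(7,6) * p^6 * (1-p)^1
= 7 * 1/11390625 * 14/15
= 98/170859375

98/170859375


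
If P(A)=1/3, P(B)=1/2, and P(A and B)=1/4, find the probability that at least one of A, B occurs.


P(A∪B) = P(A) + P(B) - P(A∩B)
= 1/3 + 1/2 - 1/4 = 7/12

7/12


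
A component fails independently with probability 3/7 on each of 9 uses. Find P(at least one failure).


P(at least one) = 1 - P(none)
P(none) = (1 - 3/7)^9 = (4/7)^9 = 262144/40353607
P(at least one) = 1 - 262144/40353607 = 40091463/40353607

40091463/40353607


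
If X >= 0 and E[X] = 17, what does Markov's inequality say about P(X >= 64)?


Markov: P(X >= a) <= E[X]/a
P(X >= 64) <= 17/64

17/64


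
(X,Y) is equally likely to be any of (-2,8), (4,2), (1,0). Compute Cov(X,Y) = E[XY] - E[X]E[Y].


E[X]=1, E[Y]=10/3, E[XY]=-8/3
Cov(X,Y) = E[XY] - E[X]E[Y] = -8/3 - 1*10/3 = -6

-6


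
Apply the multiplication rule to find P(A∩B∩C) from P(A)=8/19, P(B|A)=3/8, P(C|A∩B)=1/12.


P(A∩B∩C) = P(A) * P(B|A) * P(C|A∩B)
= 8/19 * 3/8 * 1/12
= 3/19 * 1/12 = 1/76

1/76


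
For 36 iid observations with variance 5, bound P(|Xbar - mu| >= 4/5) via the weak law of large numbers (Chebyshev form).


Var(Xbar) = Var(X)/n = 5/36
Chebyshev: P(|Xbar-mu| >= 4/5) <= Var(Xbar)/(4/5)^2 = (5/36)/(16/25) = 125/576

125/576


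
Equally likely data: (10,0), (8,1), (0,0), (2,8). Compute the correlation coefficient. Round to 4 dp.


Cov(X,Y) = -5.2500, Var(X) = 17.0000, Var(Y) = 11.1875
rho = Cov/(sqrt(VarX)*sqrt(VarY)) = -0.3807

-0.3807


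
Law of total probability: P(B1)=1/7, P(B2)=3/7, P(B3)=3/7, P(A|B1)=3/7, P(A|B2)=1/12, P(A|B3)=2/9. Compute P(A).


P(A) = P(A|B1)P(B1) + P(A|B2)P(B2) + P(A|B3)P(B3)
= 3/7*1/7 + 1/12*3/7 + 2/9*3/7
= 3/49 + 1/28 + 2/21 = 113/588

113/588


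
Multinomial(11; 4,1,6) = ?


11! = 39916800
Denominator: 4!=24 * 1!=1 * 6!=720
Coefficient = 39916800 / 17280 = 2310

2310


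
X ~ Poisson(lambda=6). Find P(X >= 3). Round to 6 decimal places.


P(X>=3) = 1 - P(X<=2) = 1 - (e^(-6)*6^0/0! + e^(-6)*6^1/1! + e^(-6)*6^2/2!)
≈ 1 - (0.0024787522 + 0.0148725131 + 0.0446175392)
= 1 - 0.0619688045 = 0.9380311955
≈ 0.938031

0.938031


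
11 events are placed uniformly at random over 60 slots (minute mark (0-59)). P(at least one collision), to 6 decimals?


P(all different) = prod((60-i)/60 for i=0..10) = 0.377056
P(at least one match) = 1 - 0.377056 = 0.622944

0.622944


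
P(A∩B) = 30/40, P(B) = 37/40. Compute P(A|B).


P(A|B) = P(A∩B)/P(B) = (30/40)/(37/40) = 30/37

30/37


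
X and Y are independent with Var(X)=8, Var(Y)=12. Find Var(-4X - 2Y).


Independence => Cov(X,Y)=0
Var(-4X - 2Y) = (-4)^2*Var(X) + (-2)^2*Var(Y)
= 16*8 + 4*12 = 176

176


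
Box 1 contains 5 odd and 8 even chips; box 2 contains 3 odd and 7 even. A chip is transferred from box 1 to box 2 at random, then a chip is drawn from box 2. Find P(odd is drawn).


P(transfer odd) = 5/13; P(transfer even) = 8/13
If odd transferred: Urn II has 4 odd of 11, so P(odd|odd moved) = 4/11
If even transferred: Urn II has 3 odd of 11, so P(odd|even moved) = 3/11
By total probability: P(odd) = 5/13*4/11 + 8/13*3/11 = 4/13

4/13


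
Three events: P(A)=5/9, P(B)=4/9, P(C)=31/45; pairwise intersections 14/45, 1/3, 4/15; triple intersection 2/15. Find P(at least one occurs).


P(A∪B∪C) = P(A)+P(B)+P(C) - P(AB)-P(AC)-P(BC) + P(ABC)
= 5/9+4/9+31/45 - 14/45-1/3-4/15 + 2/15
= 41/45

41/45


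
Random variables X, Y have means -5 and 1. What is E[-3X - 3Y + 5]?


E[-3X - 3Y + 5] = -3*E[X] - 3*E[Y] + 5
= (-3)*(-5) + (-3)*(1) + (5)
= 15 - 3 + 5 = 17

17


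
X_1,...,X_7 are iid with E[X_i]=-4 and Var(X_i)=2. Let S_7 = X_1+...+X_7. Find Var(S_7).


By independence, Var(S_n) = n*Var(X_1) = 7*2 = 14

14


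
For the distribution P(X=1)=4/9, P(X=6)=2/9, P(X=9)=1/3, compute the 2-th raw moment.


E[X^2] = sum(x^2 * P(x))
= 1*4/9 + 36*2/9 + 81*1/3
= 319/9

319/9


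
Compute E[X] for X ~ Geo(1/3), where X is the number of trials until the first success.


For geometric (trials until first success), E[X] = 1/p = 1/(1/3) = 3

3


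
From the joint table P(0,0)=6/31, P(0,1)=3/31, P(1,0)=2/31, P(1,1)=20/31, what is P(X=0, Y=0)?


Read from table: P(X=0, Y=0) = 6/31

6/31


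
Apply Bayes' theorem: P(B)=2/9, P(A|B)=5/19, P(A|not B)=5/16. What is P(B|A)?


P(A) = P(A|B)P(B) + P(A|B')P(B') = 5/19*2/9 + 5/16*7/9 = 275/912
P(B|A) = P(A|B)P(B)/P(A) = (10/171)/(275/912) = 32/165

32/165


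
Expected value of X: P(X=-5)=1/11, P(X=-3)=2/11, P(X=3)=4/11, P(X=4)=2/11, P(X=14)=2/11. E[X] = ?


E[X] = sum(x * P(x))
= -5*1/11 - 3*2/11 + 3*4/11 + 4*2/11 + 14*2/11
= 37/11

37/11


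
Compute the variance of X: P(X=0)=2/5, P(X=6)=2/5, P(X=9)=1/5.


E[X] = 21/5, E[X^2] = 153/5
Var(X) = E[X^2] - (E[X])^2 = 153/5 - (21/5)^2 = 324/25

324/25


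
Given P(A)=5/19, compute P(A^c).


P(A') = 1 - P(A) = 1 - 5/19 = 14/19

14/19


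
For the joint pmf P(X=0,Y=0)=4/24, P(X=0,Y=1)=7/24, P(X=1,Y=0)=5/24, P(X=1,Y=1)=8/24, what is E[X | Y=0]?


P(Y=0) = 9/24
E[X|Y=0] = (0*4 + 1*5)/9 = 5/9

5/9


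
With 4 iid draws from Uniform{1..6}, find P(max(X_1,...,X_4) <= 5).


P(max <= 5) = P(all X_i <= 5) = (P(X_1 <= 5))^4
= (5/6)^4 = 625/1296

625/1296


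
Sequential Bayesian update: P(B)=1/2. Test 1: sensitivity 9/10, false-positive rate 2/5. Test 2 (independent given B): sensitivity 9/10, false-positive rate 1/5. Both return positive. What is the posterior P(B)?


After test 1: P(+) = 9/10*1/2 + 2/5*1/2 = 13/20
P(B|+) = (9/20)/(13/20) = 9/13
After test 2 (use post1 as new prior): P(+) = 9/10*9/13 + 1/5*4/13 = 89/130
P(B|+,+) = (81/130)/(89/130) = 81/89

81/89


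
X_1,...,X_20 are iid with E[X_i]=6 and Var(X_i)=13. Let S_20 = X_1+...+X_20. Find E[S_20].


E[S_n] = n*E[X_1] = 20*6 = 120

120


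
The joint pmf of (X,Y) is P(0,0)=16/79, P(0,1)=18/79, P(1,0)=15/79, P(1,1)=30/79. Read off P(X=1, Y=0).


Read from table: P(X=1, Y=0) = 15/79

15/79


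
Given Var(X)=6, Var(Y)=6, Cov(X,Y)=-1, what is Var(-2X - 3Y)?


Var(-2X - 3Y) = (-2)^2*Var(X) + (-3)^2*Var(Y) + 2*(-2)*(-3)*Cov(X,Y)
= 4*6 + 9*6 + 12*(-1)
= 24 + 54 - 12 = 66

66


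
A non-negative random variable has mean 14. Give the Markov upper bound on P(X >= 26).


Markov: P(X >= a) <= E[X]/a
P(X >= 26) <= 14/26 = 7/13

7/13


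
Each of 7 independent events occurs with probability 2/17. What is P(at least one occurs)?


P(at least one) = 1 - P(none)
P(none) = (1 - 2/17)^7 = (15/17)^7 = 170859375/410338673
P(at least one) = 1 - 170859375/410338673 = 239479298/410338673

239479298/410338673


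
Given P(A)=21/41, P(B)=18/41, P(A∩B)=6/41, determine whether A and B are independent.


P(A)*P(B) = 21/41*18/41 = 378/1681
P(A∩B) = 6/41 != 378/1681, so not independent

No, A and B are not independent


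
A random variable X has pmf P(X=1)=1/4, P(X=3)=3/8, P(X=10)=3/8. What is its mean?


E[X] = sum(x * P(x))
= 1*1/4 + 3*3/8 + 10*3/8
= 41/8

41/8


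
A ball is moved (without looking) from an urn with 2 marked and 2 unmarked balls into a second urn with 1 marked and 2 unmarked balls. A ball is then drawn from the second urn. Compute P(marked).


P(transfer marked) = 2/4 = 1/2; P(transfer unmarked) = 1/2
If marked transferred: Urn II has 2 marked of 4, so P(marked|marked moved) = 1/2
If unmarked transferred: Urn II has 1 marked of 4, so P(marked|unmarked moved) = 1/4
By total probability: P(marked) = 1/2*1/2 + 1/2*1/4 = 3/8

3/8


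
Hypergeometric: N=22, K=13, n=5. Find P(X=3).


P(X=3) = C(13,3)*C(9,2) / C(22,5)
= 286*36 / 26334
= 10296/26334 = 52/133

52/133


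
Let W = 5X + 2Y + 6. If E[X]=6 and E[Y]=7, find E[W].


E[5X + 2Y + 6] = 5*E[X] + 2*E[Y] + 6
= (5)*(6) + (2)*(7) + (6)
= 30 + 14 + 6 = 50

50


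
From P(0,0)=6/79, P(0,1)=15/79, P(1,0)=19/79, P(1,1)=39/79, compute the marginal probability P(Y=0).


P(Y=0) = P(0,0)+P(1,0) = 6/79 + 19/79 = 25/79

25/79


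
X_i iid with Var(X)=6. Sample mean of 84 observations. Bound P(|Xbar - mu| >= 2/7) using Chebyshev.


Var(Xbar) = Var(X)/n = 6/84
Chebyshev: P(|Xbar-mu| >= 2/7) <= Var(Xbar)/(2/7)^2 = (1/14)/(4/49) = 7/8

7/8


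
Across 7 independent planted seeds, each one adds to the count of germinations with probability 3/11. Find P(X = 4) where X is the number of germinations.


P(X=4) = C(7,4) * p^4 * (1-p)^3
= 35 * 81/14641 * 512/1331
= 1451520/19487171

1451520/19487171


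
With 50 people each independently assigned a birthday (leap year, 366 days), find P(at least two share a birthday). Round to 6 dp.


P(all different) = prod((366-i)/366 for i=0..49) = 0.029927
P(at least one match) = 1 - 0.029927 = 0.970073

0.970073


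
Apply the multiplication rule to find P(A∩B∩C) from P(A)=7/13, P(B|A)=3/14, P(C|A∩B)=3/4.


P(A∩B∩C) = P(A) * P(B|A) * P(C|A∩B)
= 7/13 * 3/14 * 3/4
= 3/26 * 3/4 = 9/104

9/104


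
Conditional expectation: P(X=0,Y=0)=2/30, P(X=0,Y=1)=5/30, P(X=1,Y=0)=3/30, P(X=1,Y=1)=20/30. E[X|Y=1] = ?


P(Y=1) = 25/30
E[X|Y=1] = (0*5 + 1*20)/25 = 20/25 = 4/5

4/5


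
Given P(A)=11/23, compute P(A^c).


P(A') = 1 - P(A) = 1 - 11/23 = 12/23

12/23


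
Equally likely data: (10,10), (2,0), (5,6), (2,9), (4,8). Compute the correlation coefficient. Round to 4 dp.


Cov(X,Y) = 5.6400, Var(X) = 8.6400, Var(Y) = 12.6400
rho = Cov/(sqrt(VarX)*sqrt(VarY)) = 0.5397

0.5397


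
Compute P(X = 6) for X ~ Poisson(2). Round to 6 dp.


P(X=6) = e^(-2) * 2^6 / 6!
≈ 0.1353352832 * 64 / 720
≈ 0.012030

0.012030


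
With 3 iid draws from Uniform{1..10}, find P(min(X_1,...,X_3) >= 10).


P(min >= 10) = P(all X_i >= 10) = (P(X_1 >= 10))^3
= (1/10)^3 = 1/1000

1/1000


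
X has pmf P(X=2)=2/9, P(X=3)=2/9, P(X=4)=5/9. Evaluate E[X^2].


E[X^2] = sum(x^2 * P(x))
= 4*2/9 + 9*2/9 + 16*5/9
= 106/9

106/9


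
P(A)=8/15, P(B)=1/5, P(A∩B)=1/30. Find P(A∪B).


P(A∪B) = P(A) + P(B) - P(A∩B)
= 8/15 + 1/5 - 1/30 = 7/10

7/10


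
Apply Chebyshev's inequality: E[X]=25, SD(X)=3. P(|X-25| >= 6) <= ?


k = 6/3 = 2
Chebyshev: P(|X-mu| >= k*sigma) <= 1/k^2 = 1/2^2 = 1/4

1/4


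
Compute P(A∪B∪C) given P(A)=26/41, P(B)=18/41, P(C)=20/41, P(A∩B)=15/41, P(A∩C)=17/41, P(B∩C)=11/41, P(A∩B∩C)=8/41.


P(A∪B∪C) = P(A)+P(B)+P(C) - P(AB)-P(AC)-P(BC) + P(ABC)
= 26/41+18/41+20/41 - 15/41-17/41-11/41 + 8/41
= 29/41

29/41


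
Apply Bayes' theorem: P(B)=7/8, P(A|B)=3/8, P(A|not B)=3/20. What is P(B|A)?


P(A) = P(A|B)P(B) + P(A|B')P(B') = 3/8*7/8 + 3/20*1/8 = 111/320
P(B|A) = P(A|B)P(B)/P(A) = (21/64)/(111/320) = 35/37

35/37


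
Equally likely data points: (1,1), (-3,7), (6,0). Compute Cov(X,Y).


E[X]=4/3, E[Y]=8/3, E[XY]=-20/3
Cov(X,Y) = E[XY] - E[X]E[Y] = -20/3 - 4/3*8/3 = -92/9

-92/9


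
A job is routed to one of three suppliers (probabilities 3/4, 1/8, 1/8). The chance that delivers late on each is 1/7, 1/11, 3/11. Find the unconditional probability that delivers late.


P(A) = P(A|B1)P(B1) + P(A|B2)P(B2) + P(A|B3)P(B3)
= 1/7*3/4 + 1/11*1/8 + 3/11*1/8
= 3/28 + 1/88 + 3/88 = 47/308

47/308


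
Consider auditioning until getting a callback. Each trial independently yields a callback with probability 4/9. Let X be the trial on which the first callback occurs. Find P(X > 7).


P(X > 7) = P(first 7 trials all fail) = (1-p)^7 = (5/9)^7 = 78125/4782969

78125/4782969


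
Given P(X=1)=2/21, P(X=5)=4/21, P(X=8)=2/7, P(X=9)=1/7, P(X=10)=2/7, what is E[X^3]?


E[X^3] = sum(g(x)*P(x))
= 1*2/21 + 125*4/21 + 512*2/7 + 729*1/7 + 1000*2/7
= 11761/21

11761/21


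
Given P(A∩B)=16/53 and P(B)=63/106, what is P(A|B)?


P(A|B) = P(A∩B)/P(B) = (32/106)/(63/106) = 32/63

32/63


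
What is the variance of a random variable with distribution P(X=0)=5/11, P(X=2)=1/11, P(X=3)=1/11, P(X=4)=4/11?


E[X] = 21/11, E[X^2] = 7
Var(X) = E[X^2] - (E[X])^2 = 7 - (21/11)^2 = 406/121

406/121


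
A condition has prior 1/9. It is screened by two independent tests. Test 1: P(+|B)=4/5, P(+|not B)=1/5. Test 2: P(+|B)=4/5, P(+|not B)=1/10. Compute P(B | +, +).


After test 1: P(+) = 4/5*1/9 + 1/5*8/9 = 4/15
P(B|+) = (4/45)/(4/15) = 1/3
After test 2 (use post1 as new prior): P(+) = 4/5*1/3 + 1/10*2/3 = 1/3
P(B|+,+) = (4/15)/(1/3) = 4/5

4/5


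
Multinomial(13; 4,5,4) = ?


13! = 6227020800
Denominator: 4!=24 * 5!=120 * 4!=24
Coefficient = 6227020800 / 69120 = 90090

90090


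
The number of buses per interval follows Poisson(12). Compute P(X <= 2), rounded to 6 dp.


P(X<=2) = e^(-12)*12^0/0! + e^(-12)*12^1/1! + e^(-12)*12^2/2!
≈ 0.0000061442 + 0.0000737305 + 0.0004423833
= 0.0005222580
≈ 0.000522

0.000522


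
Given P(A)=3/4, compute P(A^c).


P(A') = 1 - P(A) = 1 - 3/4 = 1/4

1/4


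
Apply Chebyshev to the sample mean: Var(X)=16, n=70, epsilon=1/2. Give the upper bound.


Var(Xbar) = Var(X)/n = 16/70
Chebyshev: P(|Xbar-mu| >= 1/2) <= Var(Xbar)/(1/2)^2 = (8/35)/(1/4) = 32/35

32/35


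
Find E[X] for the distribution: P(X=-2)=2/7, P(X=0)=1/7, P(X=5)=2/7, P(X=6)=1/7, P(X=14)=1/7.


E[X] = sum(x * P(x))
= -2*2/7 + 0*1/7 + 5*2/7 + 6*1/7 + 14*1/7
= 26/7

26/7


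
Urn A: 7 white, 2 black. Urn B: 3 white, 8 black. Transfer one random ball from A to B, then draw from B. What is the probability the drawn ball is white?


P(transfer white) = 7/9; P(transfer black) = 2/9
If white transferred: Urn II has 4 white of 12, so P(white|white moved) = 1/3
If black transferred: Urn II has 3 white of 12, so P(white|black moved) = 1/4
By total probability: P(white) = 7/9*1/3 + 2/9*1/4 = 17/54

17/54


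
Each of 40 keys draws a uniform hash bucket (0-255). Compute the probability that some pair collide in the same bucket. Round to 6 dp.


P(all different) = prod((256-i)/256 for i=0..39) = 0.040078
P(at least one match) = 1 - 0.040078 = 0.959922

0.959922


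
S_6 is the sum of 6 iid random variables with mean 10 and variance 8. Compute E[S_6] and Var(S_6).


E[S_n] = n*mu = 6*10 = 60
Var(S_n) = n*sigma^2 = 6*8 = 48

E[S_6]=60, Var(S_6)=48


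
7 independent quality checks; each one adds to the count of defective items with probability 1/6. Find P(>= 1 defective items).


P(at least one) = 1 - P(none)
P(none) = (1 - 1/6)^7 = (5/6)^7 = 78125/279936
P(at least one) = 1 - 78125/279936 = 201811/279936

201811/279936


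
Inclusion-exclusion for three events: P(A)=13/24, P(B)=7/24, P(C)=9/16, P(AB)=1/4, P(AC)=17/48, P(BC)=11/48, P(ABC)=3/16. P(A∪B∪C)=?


P(A∪B∪C) = P(A)+P(B)+P(C) - P(AB)-P(AC)-P(BC) + P(ABC)
= 13/24+7/24+9/16 - 1/4-17/48-11/48 + 3/16
= 3/4

3/4


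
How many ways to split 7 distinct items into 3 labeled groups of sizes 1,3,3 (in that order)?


7! = 5040
Denominator: 1!=1 * 3!=6 * 3!=6
Coefficient = 5040 / 36 = 140

140


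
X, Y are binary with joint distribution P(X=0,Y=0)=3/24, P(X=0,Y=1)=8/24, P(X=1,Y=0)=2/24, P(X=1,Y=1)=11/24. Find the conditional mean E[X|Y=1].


P(Y=1) = 19/24
E[X|Y=1] = (0*8 + 1*11)/19 = 11/19

11/19


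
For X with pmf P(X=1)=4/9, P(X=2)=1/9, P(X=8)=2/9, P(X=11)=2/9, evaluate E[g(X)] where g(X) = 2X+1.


E[2X+1] = sum(g(x)*P(x))
= 3*4/9 + 5*1/9 + 17*2/9 + 23*2/9
= 97/9

97/9


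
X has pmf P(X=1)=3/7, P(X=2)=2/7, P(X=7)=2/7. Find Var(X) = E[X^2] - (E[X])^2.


E[X] = 3, E[X^2] = 109/7
Var(X) = E[X^2] - (E[X])^2 = 109/7 - (3)^2 = 46/7

46/7


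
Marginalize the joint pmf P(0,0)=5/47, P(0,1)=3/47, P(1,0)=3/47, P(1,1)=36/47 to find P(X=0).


P(X=0) = P(0,0)+P(0,1) = 5/47 + 3/47 = 8/47

8/47


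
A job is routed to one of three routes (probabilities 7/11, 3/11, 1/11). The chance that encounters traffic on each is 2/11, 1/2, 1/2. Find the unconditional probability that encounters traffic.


P(A) = P(A|B1)P(B1) + P(A|B2)P(B2) + P(A|B3)P(B3)
= 2/11*7/11 + 1/2*3/11 + 1/2*1/11
= 14/121 + 3/22 + 1/22 = 36/121

36/121


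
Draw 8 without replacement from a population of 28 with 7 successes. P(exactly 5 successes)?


P(X=5) = C(7,5)*C(21,3) / C(28,8)
= 21*1330 / 3108105
= 27930/3108105 = 266/29601

266/29601


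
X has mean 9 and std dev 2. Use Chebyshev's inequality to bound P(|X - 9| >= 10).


k = 10/2 = 5
Chebyshev: P(|X-mu| >= k*sigma) <= 1/k^2 = 1/5^2 = 1/25

1/25


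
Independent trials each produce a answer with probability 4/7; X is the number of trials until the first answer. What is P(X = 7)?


P(X=7) = (1-p)^6 * p = (3/7)^6 * 4/7
= 729/117649 * 4/7 = 2916/823543

2916/823543


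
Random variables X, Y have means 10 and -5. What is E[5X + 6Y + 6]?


E[5X + 6Y + 6] = 5*E[X] + 6*E[Y] + 6
= (5)*(10) + (6)*(-5) + (6)
= 50 - 30 + 6 = 26

26


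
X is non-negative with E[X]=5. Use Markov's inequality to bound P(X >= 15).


Markov: P(X >= a) <= E[X]/a
P(X >= 15) <= 5/15 = 1/3

1/3


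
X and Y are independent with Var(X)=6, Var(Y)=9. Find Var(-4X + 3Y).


Independence => Cov(X,Y)=0
Var(-4X + 3Y) = (-4)^2*Var(X) + 3^2*Var(Y)
= 16*6 + 9*9 = 177

177


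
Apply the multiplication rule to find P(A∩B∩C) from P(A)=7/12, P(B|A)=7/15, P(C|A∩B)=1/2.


P(A∩B∩C) = P(A) * P(B|A) * P(C|A∩B)
= 7/12 * 7/15 * 1/2
= 49/180 * 1/2 = 49/360

49/360


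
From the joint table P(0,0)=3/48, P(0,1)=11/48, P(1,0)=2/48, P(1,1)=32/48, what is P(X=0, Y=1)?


Read from table: P(X=0, Y=1) = 11/48

11/48


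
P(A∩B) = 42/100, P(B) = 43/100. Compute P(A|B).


P(A|B) = P(A∩B)/P(B) = (42/100)/(43/100) = 42/43

42/43


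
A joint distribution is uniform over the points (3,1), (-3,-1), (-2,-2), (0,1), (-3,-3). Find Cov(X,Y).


E[X]=-1, E[Y]=-4/5, E[XY]=19/5
Cov(X,Y) = E[XY] - E[X]E[Y] = 19/5 + 1*-4/5 = 3

3


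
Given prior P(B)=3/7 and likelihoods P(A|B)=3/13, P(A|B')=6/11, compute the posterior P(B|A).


P(A) = P(A|B)P(B) + P(A|B')P(B') = 3/13*3/7 + 6/11*4/7 = 411/1001
P(B|A) = P(A|B)P(B)/P(A) = (9/91)/(411/1001) = 33/137

33/137


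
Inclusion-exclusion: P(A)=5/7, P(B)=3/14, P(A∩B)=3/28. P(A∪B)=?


P(A∪B) = P(A) + P(B) - P(A∩B)
= 5/7 + 3/14 - 3/28 = 23/28

23/28


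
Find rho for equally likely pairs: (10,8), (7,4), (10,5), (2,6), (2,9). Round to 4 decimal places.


Cov(X,Y) = -2.0800, Var(X) = 12.9600, Var(Y) = 3.4400
rho = Cov/(sqrt(VarX)*sqrt(VarY)) = -0.3115

-0.3115


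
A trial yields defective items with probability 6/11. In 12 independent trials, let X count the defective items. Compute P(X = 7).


P(X=7) = C(12,7) * p^7 * (1-p)^5
= 792 * 279936/19487171 * 3125/161051
= 62985600000/285311670611

62985600000/285311670611


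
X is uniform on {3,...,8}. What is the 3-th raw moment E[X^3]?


E[X^3] = (1/6) * sum(x^3 for x=3..8)
= 1287/6 = 429/2

429/2


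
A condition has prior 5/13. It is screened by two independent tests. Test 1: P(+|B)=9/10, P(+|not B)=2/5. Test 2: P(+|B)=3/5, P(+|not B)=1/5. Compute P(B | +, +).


After test 1: P(+) = 9/10*5/13 + 2/5*8/13 = 77/130
P(B|+) = (9/26)/(77/130) = 45/77
After test 2 (use post1 as new prior): P(+) = 3/5*45/77 + 1/5*32/77 = 167/385
P(B|+,+) = (27/77)/(167/385) = 135/167

135/167


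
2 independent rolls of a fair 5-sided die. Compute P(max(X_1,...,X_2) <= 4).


P(max <= 4) = P(all X_i <= 4) = (P(X_1 <= 4))^2
= (4/5)^2 = 16/25

16/25


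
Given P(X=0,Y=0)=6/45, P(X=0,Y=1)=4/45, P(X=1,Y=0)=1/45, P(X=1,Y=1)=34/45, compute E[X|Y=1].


P(Y=1) = 38/45
E[X|Y=1] = (0*4 + 1*34)/38 = 34/38 = 17/19

17/19


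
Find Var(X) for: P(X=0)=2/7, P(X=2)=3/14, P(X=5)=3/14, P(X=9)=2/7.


E[X] = 57/14, E[X^2] = 411/14
Var(X) = E[X^2] - (E[X])^2 = 411/14 - (57/14)^2 = 2505/196

2505/196


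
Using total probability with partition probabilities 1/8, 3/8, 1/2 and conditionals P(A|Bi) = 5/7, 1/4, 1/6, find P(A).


P(A) = P(A|B1)P(B1) + P(A|B2)P(B2) + P(A|B3)P(B3)
= 5/7*1/8 + 1/4*3/8 + 1/6*1/2
= 5/56 + 3/32 + 1/12 = 179/672

179/672


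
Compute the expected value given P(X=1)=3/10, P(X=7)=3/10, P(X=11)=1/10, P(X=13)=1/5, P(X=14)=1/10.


E[X] = sum(x * P(x))
= 1*3/10 + 7*3/10 + 11*1/10 + 13*1/5 + 14*1/10
= 15/2

15/2


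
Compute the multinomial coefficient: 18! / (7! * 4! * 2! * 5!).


18! = 6402373705728000
Denominator: 7!=5040 * 4!=24 * 2!=2 * 5!=120
Coefficient = 6402373705728000 / 29030400 = 220540320

220540320


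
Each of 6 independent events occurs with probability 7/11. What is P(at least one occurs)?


P(at least one) = 1 - P(none)
P(none) = (1 - 7/11)^6 = (4/11)^6 = 4096/1771561
P(at least one) = 1 - 4096/1771561 = 1767465/1771561

1767465/1771561


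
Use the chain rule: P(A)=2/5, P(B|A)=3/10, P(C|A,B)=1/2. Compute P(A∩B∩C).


P(A∩B∩C) = P(A) * P(B|A) * P(C|A∩B)
= 2/5 * 3/10 * 1/2
= 3/25 * 1/2 = 3/50

3/50


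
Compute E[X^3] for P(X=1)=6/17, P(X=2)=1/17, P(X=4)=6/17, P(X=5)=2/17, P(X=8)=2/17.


E[X^3] = sum(g(x)*P(x))
= 1*6/17 + 8*1/17 + 64*6/17 + 125*2/17 + 512*2/17
= 1672/17

1672/17


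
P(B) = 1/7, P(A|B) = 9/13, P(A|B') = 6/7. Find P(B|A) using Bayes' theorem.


P(A) = P(A|B)P(B) + P(A|B')P(B') = 9/13*1/7 + 6/7*6/7 = 531/637
P(B|A) = P(A|B)P(B)/P(A) = (9/91)/(531/637) = 7/59

7/59


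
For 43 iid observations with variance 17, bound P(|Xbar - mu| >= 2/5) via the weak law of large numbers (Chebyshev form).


Var(Xbar) = Var(X)/n = 17/43
Chebyshev: P(|Xbar-mu| >= 2/5) <= Var(Xbar)/(2/5)^2 = (17/43)/(4/25) = 425/172
Bound exceeds 1, so trivial bound: 1

1


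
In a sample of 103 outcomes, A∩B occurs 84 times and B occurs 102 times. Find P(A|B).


P(A|B) = P(A∩B)/P(B) = (84/103)/(102/103) = 84/102 = 14/17

14/17


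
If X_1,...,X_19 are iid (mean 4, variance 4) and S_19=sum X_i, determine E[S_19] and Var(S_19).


E[S_n] = n*mu = 19*4 = 76
Var(S_n) = n*sigma^2 = 19*4 = 76

E[S_19]=76, Var(S_19)=76


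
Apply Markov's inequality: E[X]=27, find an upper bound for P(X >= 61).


Markov: P(X >= a) <= E[X]/a
P(X >= 61) <= 27/61

27/61


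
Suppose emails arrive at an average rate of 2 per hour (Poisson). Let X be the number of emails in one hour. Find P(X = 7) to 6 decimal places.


P(X=7) = e^(-2) * 2^7 / 7!
≈ 0.1353352832 * 128 / 5040
≈ 0.003437

0.003437


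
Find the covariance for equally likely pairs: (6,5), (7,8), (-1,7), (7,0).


E[X]=19/4, E[Y]=5, E[XY]=79/4
Cov(X,Y) = E[XY] - E[X]E[Y] = 79/4 - 19/4*5 = -4

-4


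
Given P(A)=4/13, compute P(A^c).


P(A') = 1 - P(A) = 1 - 4/13 = 9/13

9/13


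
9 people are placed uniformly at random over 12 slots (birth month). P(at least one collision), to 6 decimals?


P(all different) = prod((12-i)/12 for i=0..8) = 0.015472
P(at least one match) = 1 - 0.015472 = 0.984528

0.984528


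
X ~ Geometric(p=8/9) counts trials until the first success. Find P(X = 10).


P(X=10) = (1-p)^9 * p = (1/9)^9 * 8/9
= 1/387420489 * 8/9 = 8/3486784401

8/3486784401


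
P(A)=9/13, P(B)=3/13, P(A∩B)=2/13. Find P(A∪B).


P(A∪B) = P(A) + P(B) - P(A∩B)
= 9/13 + 3/13 - 2/13 = 10/13

10/13


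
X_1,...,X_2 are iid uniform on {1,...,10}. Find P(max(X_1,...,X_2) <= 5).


P(max <= 5) = P(all X_i <= 5) = (P(X_1 <= 5))^2
= (5/10)^2 = (1/2)^2 = 1/4

1/4


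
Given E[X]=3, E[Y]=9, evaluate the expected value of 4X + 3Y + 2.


E[4X + 3Y + 2] = 4*E[X] + 3*E[Y] + 2
= (4)*(3) + (3)*(9) + (2)
= 12 + 27 + 2 = 41

41


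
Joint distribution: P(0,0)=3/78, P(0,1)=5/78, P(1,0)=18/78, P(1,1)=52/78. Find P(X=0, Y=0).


Read from table: P(X=0, Y=0) = 3/78 = 1/26

1/26


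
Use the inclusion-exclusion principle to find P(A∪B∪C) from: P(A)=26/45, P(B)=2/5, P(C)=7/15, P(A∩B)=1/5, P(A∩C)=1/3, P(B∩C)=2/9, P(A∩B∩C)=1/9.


P(A∪B∪C) = P(A)+P(B)+P(C) - P(AB)-P(AC)-P(BC) + P(ABC)
= 26/45+2/5+7/15 - 1/5-1/3-2/9 + 1/9
= 4/5

4/5


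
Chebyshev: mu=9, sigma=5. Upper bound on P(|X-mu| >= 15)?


k = 15/5 = 3
Chebyshev: P(|X-mu| >= k*sigma) <= 1/k^2 = 1/3^2 = 1/9

1/9


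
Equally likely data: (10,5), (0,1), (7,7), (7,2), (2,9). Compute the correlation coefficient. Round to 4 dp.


Cov(X,Y) = 1.2400, Var(X) = 13.3600, Var(Y) = 8.9600
rho = Cov/(sqrt(VarX)*sqrt(VarY)) = 0.1133

0.1133


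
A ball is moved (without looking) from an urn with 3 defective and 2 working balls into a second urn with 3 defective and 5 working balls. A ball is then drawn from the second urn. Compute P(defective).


P(transfer defective) = 3/5; P(transfer working) = 2/5
If defective transferred: Urn II has 4 defective of 9, so P(defective|defective moved) = 4/9
If working transferred: Urn II has 3 defective of 9, so P(defective|working moved) = 1/3
By total probability: P(defective) = 3/5*4/9 + 2/5*1/3 = 2/5

2/5


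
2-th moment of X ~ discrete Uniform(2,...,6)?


E[X^2] = (1/5) * sum(x^2 for x=2..6)
= 90/5 = 18

18


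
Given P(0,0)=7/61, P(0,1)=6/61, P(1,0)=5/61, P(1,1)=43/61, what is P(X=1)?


P(X=1) = P(1,0)+P(1,1) = 5/61 + 43/61 = 48/61

48/61


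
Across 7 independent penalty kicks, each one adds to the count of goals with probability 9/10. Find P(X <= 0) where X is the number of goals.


P(X<=0) = P(X=0)
= 1/10000000
= 1/10000000

1/10000000


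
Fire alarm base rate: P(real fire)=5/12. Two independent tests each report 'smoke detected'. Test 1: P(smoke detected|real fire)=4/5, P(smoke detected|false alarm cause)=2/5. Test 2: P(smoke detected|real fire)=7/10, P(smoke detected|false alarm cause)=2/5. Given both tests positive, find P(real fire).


After test 1: P(+) = 4/5*5/12 + 2/5*7/12 = 17/30
P(B|+) = (1/3)/(17/30) = 10/17
After test 2 (use post1 as new prior): P(+) = 7/10*10/17 + 2/5*7/17 = 49/85
P(B|+,+) = (7/17)/(49/85) = 5/7

5/7


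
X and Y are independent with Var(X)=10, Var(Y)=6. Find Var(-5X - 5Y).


Independence => Cov(X,Y)=0
Var(-5X - 5Y) = (-5)^2*Var(X) + (-5)^2*Var(Y)
= 25*10 + 25*6 = 400

400


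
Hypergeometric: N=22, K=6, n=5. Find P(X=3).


P(X=3) = C(6,3)*C(16,2) / C(22,5)
= 20*120 / 26334
= 2400/26334 = 400/4389

400/4389


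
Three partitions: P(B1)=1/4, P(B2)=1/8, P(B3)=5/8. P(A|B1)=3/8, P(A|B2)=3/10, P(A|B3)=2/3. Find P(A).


P(A) = P(A|B1)P(B1) + P(A|B2)P(B2) + P(A|B3)P(B3)
= 3/8*1/4 + 3/10*1/8 + 2/3*5/8
= 3/32 + 3/80 + 5/12 = 263/480

263/480


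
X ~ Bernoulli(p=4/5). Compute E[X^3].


For Bernoulli: X in {0,1}
E[X^3] = 0^3*(1-4/5) + 1^3*4/5 = 4/5

4/5
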